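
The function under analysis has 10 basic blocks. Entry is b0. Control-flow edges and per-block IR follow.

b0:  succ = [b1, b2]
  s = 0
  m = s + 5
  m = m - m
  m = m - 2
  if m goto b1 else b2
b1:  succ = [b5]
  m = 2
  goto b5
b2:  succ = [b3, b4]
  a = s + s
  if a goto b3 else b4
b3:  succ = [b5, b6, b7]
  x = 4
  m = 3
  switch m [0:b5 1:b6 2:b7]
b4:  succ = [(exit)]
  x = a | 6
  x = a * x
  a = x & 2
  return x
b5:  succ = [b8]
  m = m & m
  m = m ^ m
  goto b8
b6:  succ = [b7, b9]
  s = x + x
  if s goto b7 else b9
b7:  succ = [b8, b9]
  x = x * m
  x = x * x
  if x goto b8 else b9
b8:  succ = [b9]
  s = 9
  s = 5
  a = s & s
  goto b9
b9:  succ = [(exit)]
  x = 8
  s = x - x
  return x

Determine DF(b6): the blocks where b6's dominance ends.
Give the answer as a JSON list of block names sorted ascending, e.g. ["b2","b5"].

Answer: ["b7", "b9"]

Analysis:
idom tree: b1←b0 b2←b0 b3←b2 b4←b2 b5←b0 b6←b3 b7←b3 b8←b0 b9←b0
Join-block Dom:
  b5: preds {b1,b3}: {b0,b1} ∩ {b0,b2,b3} = {b0}; idom=b0
  b7: preds {b3,b6}: {b0,b2,b3} ∩ {b0,b2,b3,b6} = {b0,b2,b3}; idom=b3
  b8: preds {b5,b7}: {b0,b5} ∩ {b0,b2,b3,b7} = {b0}; idom=b0
  b9: preds {b6,b7,b8}: {b0,b2,b3,b6} ∩ {b0,b2,b3,b7} ∩ {b0,b8} = {b0}; idom=b0

Frontier:
  b5←b1: walk b1 to b0
  b5←b3: walk b3→b2 to b0
  b7←b3: walk · to b3
  b7←b6: walk b6 to b3
  b8←b5: walk b5 to b0
  b8←b7: walk b7→b3→b2 to b0
  b9←b6: walk b6→b3→b2 to b0
  b9←b7: walk b7→b3→b2 to b0
  b9←b8: walk b8 to b0
  b0 → ∅
  b1 → {b5}
  b2 → {b5,b8,b9}
  b3 → {b5,b8,b9}
  b4 → ∅
  b5 → {b8}
  b6 → {b7,b9}
  b7 → {b8,b9}
  b8 → {b9}
  b9 → ∅

DF(b6) = ["b7", "b9"]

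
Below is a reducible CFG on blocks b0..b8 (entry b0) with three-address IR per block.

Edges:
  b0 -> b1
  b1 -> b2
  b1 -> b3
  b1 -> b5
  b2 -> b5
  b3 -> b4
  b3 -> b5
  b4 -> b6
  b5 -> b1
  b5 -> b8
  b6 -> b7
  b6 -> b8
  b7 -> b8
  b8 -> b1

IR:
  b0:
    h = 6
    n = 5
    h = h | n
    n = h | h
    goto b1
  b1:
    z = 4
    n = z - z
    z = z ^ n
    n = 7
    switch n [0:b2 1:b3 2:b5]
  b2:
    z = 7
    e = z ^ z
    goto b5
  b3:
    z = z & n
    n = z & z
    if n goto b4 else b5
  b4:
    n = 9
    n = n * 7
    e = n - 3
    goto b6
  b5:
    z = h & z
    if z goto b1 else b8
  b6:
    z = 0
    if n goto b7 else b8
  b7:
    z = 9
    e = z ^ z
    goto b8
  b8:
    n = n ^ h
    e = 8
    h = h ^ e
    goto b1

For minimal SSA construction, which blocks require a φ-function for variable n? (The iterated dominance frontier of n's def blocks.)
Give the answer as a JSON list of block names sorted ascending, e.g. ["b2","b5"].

idom tree: b1←b0 b2←b1 b3←b1 b4←b3 b5←b1 b6←b4 b7←b6 b8←b1
Join-block Dom:
  b1: preds {b0,b5,b8}: {b0} ∩ {b0,b1,b5} ∩ {b0,b1,b8} = {b0}; idom=b0
  b5: preds {b1,b2,b3}: {b0,b1} ∩ {b0,b1,b2} ∩ {b0,b1,b3} = {b0,b1}; idom=b1
  b8: preds {b5,b6,b7}: {b0,b1,b5} ∩ {b0,b1,b3,b4,b6} ∩ {b0,b1,b3,b4,b6,b7} = {b0,b1}; idom=b1

DF derivation:
  join b1 pred b0: · stop@b0
  join b1 pred b5: b5→b1 stop@b0
  join b1 pred b8: b8→b1 stop@b0
  join b5 pred b1: · stop@b1
  join b5 pred b2: b2 stop@b1
  join b5 pred b3: b3 stop@b1
  join b8 pred b5: b5 stop@b1
  join b8 pred b6: b6→b4→b3 stop@b1
  join b8 pred b7: b7→b6→b4→b3 stop@b1
  b0 → ∅
  b1 → {b1}
  b2 → {b5}
  b3 → {b5,b8}
  b4 → {b8}
  b5 → {b1,b8}
  b6 → {b8}
  b7 → {b8}
  b8 → {b1}

φ for n: defs {b0,b1,b3,b4,b8}
  DF⁺ = {b1,b5,b8}

Answer: ["b1", "b5", "b8"]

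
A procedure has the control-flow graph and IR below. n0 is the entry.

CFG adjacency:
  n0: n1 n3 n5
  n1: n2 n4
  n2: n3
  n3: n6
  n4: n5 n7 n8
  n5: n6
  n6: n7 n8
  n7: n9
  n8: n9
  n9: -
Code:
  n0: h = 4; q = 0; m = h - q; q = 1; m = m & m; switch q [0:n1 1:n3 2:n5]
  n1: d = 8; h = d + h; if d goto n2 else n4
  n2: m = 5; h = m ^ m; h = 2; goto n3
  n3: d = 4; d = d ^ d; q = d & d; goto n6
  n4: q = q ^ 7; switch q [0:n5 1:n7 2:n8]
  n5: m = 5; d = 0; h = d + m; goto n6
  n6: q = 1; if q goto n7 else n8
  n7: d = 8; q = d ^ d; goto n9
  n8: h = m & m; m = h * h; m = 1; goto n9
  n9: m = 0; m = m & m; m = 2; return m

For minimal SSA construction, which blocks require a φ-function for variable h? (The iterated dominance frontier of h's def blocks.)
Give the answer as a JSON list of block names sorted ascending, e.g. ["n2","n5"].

idom tree: n1←n0 n2←n1 n3←n0 n4←n1 n5←n0 n6←n0 n7←n0 n8←n0 n9←n0
Dom∩ at merges:
  n3: preds {n0,n2}: {n0} ∩ {n0,n1,n2} = {n0}; idom=n0
  n5: preds {n0,n4}: {n0} ∩ {n0,n1,n4} = {n0}; idom=n0
  n6: preds {n3,n5}: {n0,n3} ∩ {n0,n5} = {n0}; idom=n0
  n7: preds {n4,n6}: {n0,n1,n4} ∩ {n0,n6} = {n0}; idom=n0
  n8: preds {n4,n6}: {n0,n1,n4} ∩ {n0,n6} = {n0}; idom=n0
  n9: preds {n7,n8}: {n0,n7} ∩ {n0,n8} = {n0}; idom=n0

Frontier:
  join n3 pred n0: · stop@n0
  join n3 pred n2: n2→n1 stop@n0
  join n5 pred n0: · stop@n0
  join n5 pred n4: n4→n1 stop@n0
  join n6 pred n3: n3 stop@n0
  join n6 pred n5: n5 stop@n0
  join n7 pred n4: n4→n1 stop@n0
  join n7 pred n6: n6 stop@n0
  join n8 pred n4: n4→n1 stop@n0
  join n8 pred n6: n6 stop@n0
  join n9 pred n7: n7 stop@n0
  join n9 pred n8: n8 stop@n0
  DF(n0)=∅
  DF(n1)={n3,n5,n7,n8}
  DF(n2)={n3}
  DF(n3)={n6}
  DF(n4)={n5,n7,n8}
  DF(n5)={n6}
  DF(n6)={n7,n8}
  DF(n7)={n9}
  DF(n8)={n9}
  DF(n9)=∅

φ for h: defs {n0,n1,n2,n5,n8}
  DF⁺ = {n3,n5,n6,n7,n8,n9}

Answer: ["n3", "n5", "n6", "n7", "n8", "n9"]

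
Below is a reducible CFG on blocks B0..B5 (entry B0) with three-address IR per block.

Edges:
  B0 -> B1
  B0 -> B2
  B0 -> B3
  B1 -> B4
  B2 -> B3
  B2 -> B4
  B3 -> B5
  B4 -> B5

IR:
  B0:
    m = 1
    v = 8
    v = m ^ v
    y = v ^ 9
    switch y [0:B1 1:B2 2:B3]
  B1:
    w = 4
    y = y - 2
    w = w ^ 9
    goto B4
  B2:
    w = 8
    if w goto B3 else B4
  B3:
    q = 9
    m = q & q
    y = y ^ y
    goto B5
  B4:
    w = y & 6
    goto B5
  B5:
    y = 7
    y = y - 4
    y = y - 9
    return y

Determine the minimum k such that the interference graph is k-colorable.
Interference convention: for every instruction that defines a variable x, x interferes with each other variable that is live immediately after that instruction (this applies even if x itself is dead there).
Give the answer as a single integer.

Block summaries:
  B0 def {m,v,y} use ∅
  B1 def {w,y} use {y}
  B2 def {w} use ∅
  B3 def {m,q,y} use {y}
  B4 def {w} use {y}
  B5 def {y} use ∅

Backward fixpoint:
  B0 li=∅ lo={y}
  B1 li={y} lo={y}
  B2 li={y} lo={y}
  B3 li={y} lo=∅
  B4 li={y} lo=∅
  B5 li=∅ lo=∅

Interference:
  m↔{v,y}
  q↔{y}
  v↔{m}
  w↔{y}
  y↔{m,q,w}

Chromatic number:
  clique {m,v} ⇒ need ≥ 2
  2-colouring: c0={v,y}  c1={m,q,w}
  χ = 2

Answer: 2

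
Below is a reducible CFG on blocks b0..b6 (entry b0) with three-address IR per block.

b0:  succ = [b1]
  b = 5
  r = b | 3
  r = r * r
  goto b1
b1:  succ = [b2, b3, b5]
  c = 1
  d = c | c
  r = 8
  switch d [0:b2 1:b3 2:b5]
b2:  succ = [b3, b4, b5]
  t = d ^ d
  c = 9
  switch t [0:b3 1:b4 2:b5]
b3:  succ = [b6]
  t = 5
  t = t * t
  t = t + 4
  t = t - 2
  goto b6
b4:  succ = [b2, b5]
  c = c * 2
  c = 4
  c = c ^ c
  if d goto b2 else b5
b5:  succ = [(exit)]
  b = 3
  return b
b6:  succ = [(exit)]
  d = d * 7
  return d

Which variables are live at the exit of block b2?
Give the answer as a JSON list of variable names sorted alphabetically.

Per-block:
  b0: {b,r} / ∅
  b1: {c,d,r} / ∅
  b2: {c,t} / {d}
  b3: {t} / ∅
  b4: {c} / {c,d}
  b5: {b} / ∅
  b6: {d} / {d}

Liveness:
  b0: in=∅ out=∅
  b1: in=∅ out={d}
  b2: in={d} out={c,d}
  b3: in={d} out={d}
  b4: in={c,d} out={d}
  b5: in=∅ out=∅
  b6: in={d} out=∅

live-out(b2) = ["c", "d"]

Answer: ["c", "d"]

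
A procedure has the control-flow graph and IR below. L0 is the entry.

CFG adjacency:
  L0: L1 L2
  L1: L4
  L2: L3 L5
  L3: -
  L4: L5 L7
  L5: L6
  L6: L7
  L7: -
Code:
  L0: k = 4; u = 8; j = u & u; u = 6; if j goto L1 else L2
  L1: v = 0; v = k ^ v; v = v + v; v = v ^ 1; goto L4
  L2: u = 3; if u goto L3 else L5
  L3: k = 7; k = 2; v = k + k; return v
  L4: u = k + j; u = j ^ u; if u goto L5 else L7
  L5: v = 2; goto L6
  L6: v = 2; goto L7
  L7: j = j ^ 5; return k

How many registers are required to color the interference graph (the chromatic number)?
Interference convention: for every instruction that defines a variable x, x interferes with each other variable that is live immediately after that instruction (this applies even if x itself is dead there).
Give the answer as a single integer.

Answer: 3

Derivation:
Per-block:
  L0 def {j,k,u} use ∅
  L1 def {v} use {k}
  L2 def {u} use ∅
  L3 def {k,v} use ∅
  L4 def {u} use {j,k}
  L5 def {v} use ∅
  L6 def {v} use ∅
  L7 def {j} use {j,k}

Live sets:
  L0: in=∅ out={j,k}
  L1: in={j,k} out={j,k}
  L2: in={j,k} out={j,k}
  L3: in=∅ out=∅
  L4: in={j,k} out={j,k}
  L5: in={j,k} out={j,k}
  L6: in={j,k} out={j,k}
  L7: in={j,k} out=∅

Interfere edges:
  j↔{k,u,v}
  k↔{j,u,v}
  u↔{j,k}
  v↔{j,k}

Colouring:
  clique {j,k,u} ⇒ need ≥ 3
  assign j→r0 k→r1 u→r2 v→r2 — no edge inside a register ⇒ χ ≤ 3
  χ = 3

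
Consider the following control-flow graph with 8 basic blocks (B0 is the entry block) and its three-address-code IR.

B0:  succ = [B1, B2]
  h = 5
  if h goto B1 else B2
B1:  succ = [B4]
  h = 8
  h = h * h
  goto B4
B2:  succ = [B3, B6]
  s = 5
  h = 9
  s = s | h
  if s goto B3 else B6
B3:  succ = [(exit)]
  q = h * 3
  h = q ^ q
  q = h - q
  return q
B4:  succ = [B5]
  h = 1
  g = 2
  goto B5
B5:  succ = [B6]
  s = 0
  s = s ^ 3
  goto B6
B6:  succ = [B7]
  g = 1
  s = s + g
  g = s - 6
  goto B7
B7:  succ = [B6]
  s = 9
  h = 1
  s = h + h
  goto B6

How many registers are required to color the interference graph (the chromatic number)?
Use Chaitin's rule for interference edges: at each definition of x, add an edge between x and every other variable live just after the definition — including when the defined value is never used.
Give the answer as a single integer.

Per-block:
  B0: def={h} ue=∅
  B1: def={h} ue=∅
  B2: def={h,s} ue=∅
  B3: def={h,q} ue={h}
  B4: def={g,h} ue=∅
  B5: def={s} ue=∅
  B6: def={g,s} ue={s}
  B7: def={h,s} ue=∅

Backward fixpoint:
  live B0: ∅→∅
  live B1: ∅→∅
  live B2: ∅→{h,s}
  live B3: {h}→∅
  live B4: ∅→∅
  live B5: ∅→{s}
  live B6: {s}→∅
  live B7: ∅→{s}

Conflict graph:
  g↔{s}
  h↔{q,s}
  q↔{h}
  s↔{g,h}

Colouring:
  lower bound: {g,s} mutually conflict ⇒ χ ≥ 2
  2-colouring: c0={g,h}  c1={q,s}
  χ = 2

Answer: 2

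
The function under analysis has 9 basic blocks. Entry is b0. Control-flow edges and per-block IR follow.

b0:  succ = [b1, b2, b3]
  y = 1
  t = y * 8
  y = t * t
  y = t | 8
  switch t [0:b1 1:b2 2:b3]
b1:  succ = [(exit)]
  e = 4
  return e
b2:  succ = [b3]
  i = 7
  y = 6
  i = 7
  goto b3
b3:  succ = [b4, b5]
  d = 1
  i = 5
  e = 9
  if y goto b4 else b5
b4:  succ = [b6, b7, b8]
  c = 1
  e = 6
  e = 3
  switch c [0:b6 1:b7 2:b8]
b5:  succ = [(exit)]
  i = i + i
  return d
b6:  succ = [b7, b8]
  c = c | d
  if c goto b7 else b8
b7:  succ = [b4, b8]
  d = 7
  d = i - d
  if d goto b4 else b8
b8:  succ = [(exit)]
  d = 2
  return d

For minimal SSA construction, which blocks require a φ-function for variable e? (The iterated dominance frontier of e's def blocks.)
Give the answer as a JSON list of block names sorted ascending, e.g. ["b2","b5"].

Answer: ["b4"]

Analysis:
idom tree: b1←b0 b2←b0 b3←b0 b4←b3 b5←b3 b6←b4 b7←b4 b8←b4
Dom at joins:
  b3: preds {b0,b2}: {b0} ∩ {b0,b2} = {b0}; idom=b0
  b4: preds {b3,b7}: {b0,b3} ∩ {b0,b3,b4,b7} = {b0,b3}; idom=b3
  b7: preds {b4,b6}: {b0,b3,b4} ∩ {b0,b3,b4,b6} = {b0,b3,b4}; idom=b4
  b8: preds {b4,b6,b7}: {b0,b3,b4} ∩ {b0,b3,b4,b6} ∩ {b0,b3,b4,b7} = {b0,b3,b4}; idom=b4

DF walk-up:
  b3←b0: walk · to b0
  b3←b2: walk b2 to b0
  b4←b3: walk · to b3
  b4←b7: walk b7→b4 to b3
  b7←b4: walk · to b4
  b7←b6: walk b6 to b4
  b8←b4: walk · to b4
  b8←b6: walk b6 to b4
  b8←b7: walk b7 to b4
  b0: DF=∅
  b1: DF=∅
  b2: DF={b3}
  b3: DF=∅
  b4: DF={b4}
  b5: DF=∅
  b6: DF={b7,b8}
  b7: DF={b4,b8}
  b8: DF=∅

φ for e: defs {b1,b3,b4}
  DF⁺ = {b4}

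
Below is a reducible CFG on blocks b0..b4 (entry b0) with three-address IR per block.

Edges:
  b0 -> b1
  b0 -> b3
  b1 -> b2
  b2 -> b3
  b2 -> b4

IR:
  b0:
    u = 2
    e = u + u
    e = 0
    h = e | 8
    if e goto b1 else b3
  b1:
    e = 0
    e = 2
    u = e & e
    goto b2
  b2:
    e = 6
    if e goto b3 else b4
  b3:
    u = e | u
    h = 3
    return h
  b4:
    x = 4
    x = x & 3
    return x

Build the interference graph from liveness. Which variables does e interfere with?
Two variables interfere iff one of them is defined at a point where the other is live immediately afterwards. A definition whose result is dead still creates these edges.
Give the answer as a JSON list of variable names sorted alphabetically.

Answer: ["h", "u"]

Analysis:
Per-block:
  b0: def={e,h,u} ue=∅
  b1: def={e,u} ue=∅
  b2: def={e} ue=∅
  b3: def={h,u} ue={e,u}
  b4: def={x} ue=∅

Backward fixpoint:
  live b0: ∅→{e,u}
  live b1: ∅→{u}
  live b2: {u}→{e,u}
  live b3: {e,u}→∅
  live b4: ∅→∅

Interference:
  e — {h,u}
  h — {e,u}
  u — {e,h}
  x — ∅

N(e) = ["h", "u"]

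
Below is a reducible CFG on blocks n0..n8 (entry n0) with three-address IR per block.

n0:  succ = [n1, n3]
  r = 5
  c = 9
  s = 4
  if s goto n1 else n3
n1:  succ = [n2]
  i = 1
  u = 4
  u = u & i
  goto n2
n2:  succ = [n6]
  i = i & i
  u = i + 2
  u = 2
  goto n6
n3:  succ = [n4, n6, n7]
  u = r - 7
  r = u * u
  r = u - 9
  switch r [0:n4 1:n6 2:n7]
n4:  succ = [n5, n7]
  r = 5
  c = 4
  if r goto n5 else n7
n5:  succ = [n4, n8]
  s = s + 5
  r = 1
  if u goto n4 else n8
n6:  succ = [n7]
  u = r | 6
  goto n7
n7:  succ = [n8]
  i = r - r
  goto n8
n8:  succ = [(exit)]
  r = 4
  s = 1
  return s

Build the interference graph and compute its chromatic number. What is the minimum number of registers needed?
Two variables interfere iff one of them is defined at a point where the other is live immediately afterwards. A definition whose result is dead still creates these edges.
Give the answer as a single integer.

Block summaries:
  n0 def {c,r,s} use ∅
  n1 def {i,u} use ∅
  n2 def {i,u} use {i}
  n3 def {r,u} use {r}
  n4 def {c,r} use ∅
  n5 def {r,s} use {s,u}
  n6 def {u} use {r}
  n7 def {i} use {r}
  n8 def {r,s} use ∅

Liveness:
  n0 li=∅ lo={r,s}
  n1 li={r} lo={i,r}
  n2 li={i,r} lo={r}
  n3 li={r,s} lo={r,s,u}
  n4 li={s,u} lo={r,s,u}
  n5 li={s,u} lo={s,u}
  n6 li={r} lo={r}
  n7 li={r} lo=∅
  n8 li=∅ lo=∅

Interference:
  c: {r,s,u}
  i: {r,u}
  r: {c,i,s,u}
  s: {c,r,u}
  u: {c,i,r,s}

Chromatic number:
  {c,r,s,u} pairwise interfere (4-clique) ⇒ χ ≥ 4
  4-colouring: R0={r}  R1={u}  R2={c,i}  R3={s}
  χ = 4

Answer: 4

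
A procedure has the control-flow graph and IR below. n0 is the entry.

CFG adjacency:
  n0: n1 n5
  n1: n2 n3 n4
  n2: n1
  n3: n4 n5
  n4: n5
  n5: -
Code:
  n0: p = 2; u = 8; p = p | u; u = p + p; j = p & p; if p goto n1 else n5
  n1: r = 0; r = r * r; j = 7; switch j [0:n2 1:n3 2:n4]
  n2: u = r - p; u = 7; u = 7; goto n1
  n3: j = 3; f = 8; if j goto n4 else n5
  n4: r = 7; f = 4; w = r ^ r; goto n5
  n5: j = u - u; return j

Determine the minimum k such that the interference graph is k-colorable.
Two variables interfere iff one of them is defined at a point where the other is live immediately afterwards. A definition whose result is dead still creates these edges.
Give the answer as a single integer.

Answer: 4

Analysis:
Block summaries:
  n0: def={j,p,u} ue=∅
  n1: def={j,r} ue=∅
  n2: def={u} ue={p,r}
  n3: def={f,j} ue=∅
  n4: def={f,r,w} ue=∅
  n5: def={j} ue={u}

Liveness:
  n0: in=∅ out={p,u}
  n1: in={p,u} out={p,r,u}
  n2: in={p,r} out={p,u}
  n3: in={u} out={u}
  n4: in={u} out={u}
  n5: in={u} out=∅

Conflict graph:
  f: {j,r,u}
  j: {f,p,r,u}
  p: {j,r,u}
  r: {f,j,p,u}
  u: {f,j,p,r,w}
  w: {u}

Registers:
  clique {f,j,r,u} ⇒ need ≥ 4
  4-colouring: r0={u}  r1={j,w}  r2={r}  r3={f,p}
  χ = 4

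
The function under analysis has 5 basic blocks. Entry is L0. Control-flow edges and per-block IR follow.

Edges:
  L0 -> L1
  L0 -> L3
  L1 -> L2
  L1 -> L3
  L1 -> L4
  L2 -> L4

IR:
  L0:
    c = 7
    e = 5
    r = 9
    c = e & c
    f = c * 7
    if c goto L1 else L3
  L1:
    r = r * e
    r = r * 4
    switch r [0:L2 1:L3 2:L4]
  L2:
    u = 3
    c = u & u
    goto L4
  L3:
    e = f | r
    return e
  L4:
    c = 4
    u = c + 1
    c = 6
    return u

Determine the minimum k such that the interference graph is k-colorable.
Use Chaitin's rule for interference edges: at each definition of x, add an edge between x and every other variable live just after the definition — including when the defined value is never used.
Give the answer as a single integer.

def/use:
  L0: def={c,e,f,r} ue=∅
  L1: def={r} ue={e,r}
  L2: def={c,u} ue=∅
  L3: def={e} ue={f,r}
  L4: def={c,u} ue=∅

Live sets:
  L0 li=∅ lo={e,f,r}
  L1 li={e,f,r} lo={f,r}
  L2 li=∅ lo=∅
  L3 li={f,r} lo=∅
  L4 li=∅ lo=∅

Interfere edges:
  c — {e,f,r,u}
  e — {c,f,r}
  f — {c,e,r}
  r — {c,e,f}
  u — {c}

Chromatic number:
  {c,e,f,r} pairwise interfere (4-clique) ⇒ χ ≥ 4
  4-colouring: r0={c}  r1={e,u}  r2={f}  r3={r}
  χ = 4

Answer: 4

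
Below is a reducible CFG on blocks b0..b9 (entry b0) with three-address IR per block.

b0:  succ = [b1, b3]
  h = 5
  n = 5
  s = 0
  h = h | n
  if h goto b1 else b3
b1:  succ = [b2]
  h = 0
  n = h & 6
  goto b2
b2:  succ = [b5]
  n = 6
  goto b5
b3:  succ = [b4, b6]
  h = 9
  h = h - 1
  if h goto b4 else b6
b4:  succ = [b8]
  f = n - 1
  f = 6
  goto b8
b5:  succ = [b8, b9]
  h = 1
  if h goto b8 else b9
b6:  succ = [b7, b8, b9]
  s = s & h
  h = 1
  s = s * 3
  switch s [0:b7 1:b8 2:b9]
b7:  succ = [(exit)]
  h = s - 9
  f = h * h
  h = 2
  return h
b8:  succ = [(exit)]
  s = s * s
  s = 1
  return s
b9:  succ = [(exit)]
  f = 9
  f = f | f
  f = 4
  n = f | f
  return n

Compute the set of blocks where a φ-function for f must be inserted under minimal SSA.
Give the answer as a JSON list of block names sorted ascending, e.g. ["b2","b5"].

Answer: ["b8"]

Analysis:
idom tree: b1←b0 b2←b1 b3←b0 b4←b3 b5←b2 b6←b3 b7←b6 b8←b0 b9←b0
Dom at joins:
  b8: preds {b4,b5,b6}: {b0,b3,b4} ∩ {b0,b1,b2,b5} ∩ {b0,b3,b6} = {b0}; idom=b0
  b9: preds {b5,b6}: {b0,b1,b2,b5} ∩ {b0,b3,b6} = {b0}; idom=b0

Frontier:
  b8←b4: walk b4→b3 to b0
  b8←b5: walk b5→b2→b1 to b0
  b8←b6: walk b6→b3 to b0
  b9←b5: walk b5→b2→b1 to b0
  b9←b6: walk b6→b3 to b0
  DF(b0)=∅
  DF(b1)={b8,b9}
  DF(b2)={b8,b9}
  DF(b3)={b8,b9}
  DF(b4)={b8}
  DF(b5)={b8,b9}
  DF(b6)={b8,b9}
  DF(b7)=∅
  DF(b8)=∅
  DF(b9)=∅

φ for f: defs {b4,b7,b9}
  DF⁺ = {b8}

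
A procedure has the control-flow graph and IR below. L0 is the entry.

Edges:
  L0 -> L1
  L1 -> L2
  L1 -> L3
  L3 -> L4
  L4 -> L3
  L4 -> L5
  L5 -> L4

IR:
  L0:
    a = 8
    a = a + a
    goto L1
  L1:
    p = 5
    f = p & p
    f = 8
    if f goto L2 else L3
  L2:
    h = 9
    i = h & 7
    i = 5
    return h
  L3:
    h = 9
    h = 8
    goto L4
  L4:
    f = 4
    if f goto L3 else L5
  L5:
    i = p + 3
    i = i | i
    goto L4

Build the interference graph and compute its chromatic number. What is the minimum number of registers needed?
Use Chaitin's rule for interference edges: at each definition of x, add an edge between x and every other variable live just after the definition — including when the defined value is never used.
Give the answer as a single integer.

Block summaries:
  L0 def {a} use ∅
  L1 def {f,p} use ∅
  L2 def {h,i} use ∅
  L3 def {h} use ∅
  L4 def {f} use ∅
  L5 def {i} use {p}

Liveness:
  live L0: ∅→∅
  live L1: ∅→{p}
  live L2: ∅→∅
  live L3: {p}→{p}
  live L4: {p}→{p}
  live L5: {p}→{p}

Interference:
  a — ∅
  f — {p}
  h — {i,p}
  i — {h,p}
  p — {f,h,i}

Colouring:
  lower bound: {h,i,p} mutually conflict ⇒ χ ≥ 3
  3-colouring: R0={a,p}  R1={f,h}  R2={i}
  χ = 3

Answer: 3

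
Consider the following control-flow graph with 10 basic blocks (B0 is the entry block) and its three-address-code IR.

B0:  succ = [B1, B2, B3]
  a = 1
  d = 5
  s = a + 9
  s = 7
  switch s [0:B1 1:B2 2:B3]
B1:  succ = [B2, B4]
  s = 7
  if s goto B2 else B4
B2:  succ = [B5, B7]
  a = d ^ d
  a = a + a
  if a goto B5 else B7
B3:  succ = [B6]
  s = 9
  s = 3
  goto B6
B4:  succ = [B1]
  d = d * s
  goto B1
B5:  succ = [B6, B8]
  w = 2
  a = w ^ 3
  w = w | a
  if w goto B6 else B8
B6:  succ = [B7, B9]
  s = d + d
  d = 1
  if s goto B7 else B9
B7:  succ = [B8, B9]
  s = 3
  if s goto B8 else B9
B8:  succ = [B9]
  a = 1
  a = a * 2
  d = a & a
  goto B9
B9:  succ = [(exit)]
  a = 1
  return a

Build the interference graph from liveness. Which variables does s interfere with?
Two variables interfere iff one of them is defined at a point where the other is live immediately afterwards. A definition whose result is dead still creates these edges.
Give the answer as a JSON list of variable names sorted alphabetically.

Per-block:
  B0: {a,d,s} / ∅
  B1: {s} / ∅
  B2: {a} / {d}
  B3: {s} / ∅
  B4: {d} / {d,s}
  B5: {a,w} / ∅
  B6: {d,s} / {d}
  B7: {s} / ∅
  B8: {a,d} / ∅
  B9: {a} / ∅

Live sets:
  B0 li=∅ lo={d}
  B1 li={d} lo={d,s}
  B2 li={d} lo={d}
  B3 li={d} lo={d}
  B4 li={d,s} lo={d}
  B5 li={d} lo={d}
  B6 li={d} lo=∅
  B7 li=∅ lo=∅
  B8 li=∅ lo=∅
  B9 li=∅ lo=∅

Interference:
  a: {d,w}
  d: {a,s,w}
  s: {d}
  w: {a,d}

N(s) = ["d"]

Answer: ["d"]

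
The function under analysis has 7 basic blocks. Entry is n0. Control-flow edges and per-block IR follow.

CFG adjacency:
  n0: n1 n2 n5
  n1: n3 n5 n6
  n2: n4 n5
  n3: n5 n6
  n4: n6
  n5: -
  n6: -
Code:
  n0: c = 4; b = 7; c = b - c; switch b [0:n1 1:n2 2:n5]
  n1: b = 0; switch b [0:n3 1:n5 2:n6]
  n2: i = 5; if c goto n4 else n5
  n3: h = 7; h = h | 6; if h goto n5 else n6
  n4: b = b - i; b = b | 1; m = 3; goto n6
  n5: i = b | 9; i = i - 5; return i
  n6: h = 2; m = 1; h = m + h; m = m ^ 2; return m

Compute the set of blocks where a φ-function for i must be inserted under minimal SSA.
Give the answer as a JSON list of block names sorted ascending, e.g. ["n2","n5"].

idom tree: n1←n0 n2←n0 n3←n1 n4←n2 n5←n0 n6←n0
Dom at joins:
  n5: preds {n0,n1,n2,n3}: {n0} ∩ {n0,n1} ∩ {n0,n2} ∩ {n0,n1,n3} = {n0}; idom=n0
  n6: preds {n1,n3,n4}: {n0,n1} ∩ {n0,n1,n3} ∩ {n0,n2,n4} = {n0}; idom=n0

DF walk-up:
  join n5 pred n0: · stop@n0
  join n5 pred n1: n1 stop@n0
  join n5 pred n2: n2 stop@n0
  join n5 pred n3: n3→n1 stop@n0
  join n6 pred n1: n1 stop@n0
  join n6 pred n3: n3→n1 stop@n0
  join n6 pred n4: n4→n2 stop@n0
  n0 → ∅
  n1 → {n5,n6}
  n2 → {n5,n6}
  n3 → {n5,n6}
  n4 → {n6}
  n5 → ∅
  n6 → ∅

φ for i: defs {n2,n5}
  DF⁺ = {n5,n6}

Answer: ["n5", "n6"]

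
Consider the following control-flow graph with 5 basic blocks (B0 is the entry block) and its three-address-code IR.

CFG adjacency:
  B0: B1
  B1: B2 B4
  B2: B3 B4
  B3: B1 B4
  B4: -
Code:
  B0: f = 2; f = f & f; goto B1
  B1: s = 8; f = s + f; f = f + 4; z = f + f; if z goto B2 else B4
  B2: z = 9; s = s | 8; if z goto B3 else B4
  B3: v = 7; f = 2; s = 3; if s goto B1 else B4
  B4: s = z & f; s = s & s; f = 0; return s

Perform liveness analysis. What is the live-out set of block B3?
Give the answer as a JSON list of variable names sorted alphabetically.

def/use:
  B0: {f} / ∅
  B1: {f,s,z} / {f}
  B2: {s,z} / {s}
  B3: {f,s,v} / ∅
  B4: {f,s} / {f,z}

Liveness:
  B0 li=∅ lo={f}
  B1 li={f} lo={f,s,z}
  B2 li={f,s} lo={f,z}
  B3 li={z} lo={f,z}
  B4 li={f,z} lo=∅

live-out(B3) = ["f", "z"]

Answer: ["f", "z"]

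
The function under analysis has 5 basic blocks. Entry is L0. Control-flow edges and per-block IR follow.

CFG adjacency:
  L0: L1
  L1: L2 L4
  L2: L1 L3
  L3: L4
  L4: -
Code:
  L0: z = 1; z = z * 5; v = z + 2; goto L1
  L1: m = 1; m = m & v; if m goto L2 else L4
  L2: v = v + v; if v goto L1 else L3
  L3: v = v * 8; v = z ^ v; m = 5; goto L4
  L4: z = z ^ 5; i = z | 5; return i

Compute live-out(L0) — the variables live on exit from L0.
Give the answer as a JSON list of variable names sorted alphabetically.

Answer: ["v", "z"]

Derivation:
Per-block:
  L0: {v,z} / ∅
  L1: {m} / {v}
  L2: {v} / {v}
  L3: {m,v} / {v,z}
  L4: {i,z} / {z}

Live sets:
  L0: in=∅ out={v,z}
  L1: in={v,z} out={v,z}
  L2: in={v,z} out={v,z}
  L3: in={v,z} out={z}
  L4: in={z} out=∅

live-out(L0) = ["v", "z"]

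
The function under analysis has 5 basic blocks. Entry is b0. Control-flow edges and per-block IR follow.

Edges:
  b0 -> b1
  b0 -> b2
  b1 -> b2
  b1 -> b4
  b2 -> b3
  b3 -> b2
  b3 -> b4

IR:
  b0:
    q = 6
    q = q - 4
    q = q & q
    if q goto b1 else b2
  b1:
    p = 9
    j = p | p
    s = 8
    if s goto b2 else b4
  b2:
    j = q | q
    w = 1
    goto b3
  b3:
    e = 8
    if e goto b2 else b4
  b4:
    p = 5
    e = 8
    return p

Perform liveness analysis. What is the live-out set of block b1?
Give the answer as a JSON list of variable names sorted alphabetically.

def/use:
  b0: {q} / ∅
  b1: {j,p,s} / ∅
  b2: {j,w} / {q}
  b3: {e} / ∅
  b4: {e,p} / ∅

Backward fixpoint:
  b0: in=∅ out={q}
  b1: in={q} out={q}
  b2: in={q} out={q}
  b3: in={q} out={q}
  b4: in=∅ out=∅

live-out(b1) = ["q"]

Answer: ["q"]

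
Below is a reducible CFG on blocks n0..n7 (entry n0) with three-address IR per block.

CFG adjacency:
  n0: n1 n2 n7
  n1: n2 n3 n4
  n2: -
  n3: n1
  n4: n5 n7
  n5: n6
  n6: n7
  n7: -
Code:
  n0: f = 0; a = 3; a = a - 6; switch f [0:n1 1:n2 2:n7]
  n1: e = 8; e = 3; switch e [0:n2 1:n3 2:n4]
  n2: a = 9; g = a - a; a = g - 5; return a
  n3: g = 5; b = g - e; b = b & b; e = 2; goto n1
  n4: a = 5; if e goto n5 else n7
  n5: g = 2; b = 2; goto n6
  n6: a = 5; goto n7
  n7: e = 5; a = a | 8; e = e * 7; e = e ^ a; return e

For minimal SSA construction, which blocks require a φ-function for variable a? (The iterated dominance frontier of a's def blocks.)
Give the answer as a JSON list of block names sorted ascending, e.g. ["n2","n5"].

idom tree: n1←n0 n2←n0 n3←n1 n4←n1 n5←n4 n6←n5 n7←n0
Dom∩ at merges:
  n1: preds {n0,n3}: {n0} ∩ {n0,n1,n3} = {n0}; idom=n0
  n2: preds {n0,n1}: {n0} ∩ {n0,n1} = {n0}; idom=n0
  n7: preds {n0,n4,n6}: {n0} ∩ {n0,n1,n4} ∩ {n0,n1,n4,n5,n6} = {n0}; idom=n0

Frontier:
  join n1 pred n0: · stop@n0
  join n1 pred n3: n3→n1 stop@n0
  join n2 pred n0: · stop@n0
  join n2 pred n1: n1 stop@n0
  join n7 pred n0: · stop@n0
  join n7 pred n4: n4→n1 stop@n0
  join n7 pred n6: n6→n5→n4→n1 stop@n0
  n0: DF=∅
  n1: DF={n1,n2,n7}
  n2: DF=∅
  n3: DF={n1}
  n4: DF={n7}
  n5: DF={n7}
  n6: DF={n7}
  n7: DF=∅

φ for a: defs {n0,n2,n4,n6,n7}
  DF⁺ = {n7}

Answer: ["n7"]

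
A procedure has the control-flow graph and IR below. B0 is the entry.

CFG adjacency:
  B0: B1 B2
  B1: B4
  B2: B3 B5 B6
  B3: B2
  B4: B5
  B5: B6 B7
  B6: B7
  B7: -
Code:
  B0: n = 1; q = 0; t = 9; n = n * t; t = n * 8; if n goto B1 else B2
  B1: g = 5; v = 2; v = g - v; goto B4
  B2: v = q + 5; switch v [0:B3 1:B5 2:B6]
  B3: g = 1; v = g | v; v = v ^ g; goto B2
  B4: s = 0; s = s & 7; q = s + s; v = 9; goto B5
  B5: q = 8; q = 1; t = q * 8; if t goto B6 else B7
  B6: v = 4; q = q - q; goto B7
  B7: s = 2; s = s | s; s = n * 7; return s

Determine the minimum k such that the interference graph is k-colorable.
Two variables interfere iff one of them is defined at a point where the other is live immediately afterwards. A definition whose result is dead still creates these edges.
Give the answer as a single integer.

Per-block:
  B0: {n,q,t} / ∅
  B1: {g,v} / ∅
  B2: {v} / {q}
  B3: {g,v} / {v}
  B4: {q,s,v} / ∅
  B5: {q,t} / ∅
  B6: {q,v} / {q}
  B7: {s} / {n}

Backward fixpoint:
  B0: in=∅ out={n,q}
  B1: in={n} out={n}
  B2: in={n,q} out={n,q,v}
  B3: in={n,q,v} out={n,q}
  B4: in={n} out={n}
  B5: in={n} out={n,q}
  B6: in={n,q} out={n}
  B7: in={n} out=∅

Interfere edges:
  g — {n,q,v}
  n — {g,q,s,t,v}
  q — {g,n,t,v}
  s — {n}
  t — {n,q}
  v — {g,n,q}

Chromatic number:
  lower bound: {g,n,q,v} mutually conflict ⇒ χ ≥ 4
  4-colouring: r0={n}  r1={q,s}  r2={g,t}  r3={v}
  χ = 4

Answer: 4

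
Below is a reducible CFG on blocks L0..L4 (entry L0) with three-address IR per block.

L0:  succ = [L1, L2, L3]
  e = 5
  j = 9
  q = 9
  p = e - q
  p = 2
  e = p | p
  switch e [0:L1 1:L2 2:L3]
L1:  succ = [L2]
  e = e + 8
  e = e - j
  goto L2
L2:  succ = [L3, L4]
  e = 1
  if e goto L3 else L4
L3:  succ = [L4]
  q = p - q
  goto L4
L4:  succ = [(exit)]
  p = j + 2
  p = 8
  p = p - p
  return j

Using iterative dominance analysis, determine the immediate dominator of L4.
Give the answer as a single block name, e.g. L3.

Answer: L0

Derivation:
idom tree: L1←L0 L2←L0 L3←L0 L4←L0
Join-block Dom:
  L2: preds {L0,L1}: {L0} ∩ {L0,L1} = {L0}; idom=L0
  L3: preds {L0,L2}: {L0} ∩ {L0,L2} = {L0}; idom=L0
  L4: preds {L2,L3}: {L0,L2} ∩ {L0,L3} = {L0}; idom=L0

idom(L4) = L0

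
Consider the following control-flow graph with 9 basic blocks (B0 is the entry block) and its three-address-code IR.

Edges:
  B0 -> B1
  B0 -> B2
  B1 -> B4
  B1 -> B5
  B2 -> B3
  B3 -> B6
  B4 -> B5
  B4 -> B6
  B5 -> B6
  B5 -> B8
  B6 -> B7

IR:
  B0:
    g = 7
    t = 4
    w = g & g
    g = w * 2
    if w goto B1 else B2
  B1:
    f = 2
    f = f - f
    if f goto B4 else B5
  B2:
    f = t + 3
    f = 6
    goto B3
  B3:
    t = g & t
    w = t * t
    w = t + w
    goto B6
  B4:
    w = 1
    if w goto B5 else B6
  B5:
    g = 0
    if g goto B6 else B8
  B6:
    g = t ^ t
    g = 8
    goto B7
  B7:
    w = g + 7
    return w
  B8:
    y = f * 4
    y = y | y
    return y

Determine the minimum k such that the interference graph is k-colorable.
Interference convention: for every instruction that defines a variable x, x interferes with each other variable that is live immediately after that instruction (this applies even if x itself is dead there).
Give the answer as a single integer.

Block summaries:
  B0 def {g,t,w} use ∅
  B1 def {f} use ∅
  B2 def {f} use {t}
  B3 def {t,w} use {g,t}
  B4 def {w} use ∅
  B5 def {g} use ∅
  B6 def {g} use {t}
  B7 def {w} use {g}
  B8 def {y} use {f}

Backward fixpoint:
  live B0: ∅→{g,t}
  live B1: {t}→{f,t}
  live B2: {g,t}→{g,t}
  live B3: {g,t}→{t}
  live B4: {f,t}→{f,t}
  live B5: {f,t}→{f,t}
  live B6: {t}→{g}
  live B7: {g}→∅
  live B8: {f}→∅

Conflict graph:
  f: {g,t,w}
  g: {f,t,w}
  t: {f,g,w}
  w: {f,g,t}
  y: ∅

Colouring:
  {f,g,t,w} pairwise interfere (4-clique) ⇒ χ ≥ 4
  assign f→r0 g→r1 t→r2 w→r3 y→r0 — no edge inside a register ⇒ χ ≤ 4
  χ = 4

Answer: 4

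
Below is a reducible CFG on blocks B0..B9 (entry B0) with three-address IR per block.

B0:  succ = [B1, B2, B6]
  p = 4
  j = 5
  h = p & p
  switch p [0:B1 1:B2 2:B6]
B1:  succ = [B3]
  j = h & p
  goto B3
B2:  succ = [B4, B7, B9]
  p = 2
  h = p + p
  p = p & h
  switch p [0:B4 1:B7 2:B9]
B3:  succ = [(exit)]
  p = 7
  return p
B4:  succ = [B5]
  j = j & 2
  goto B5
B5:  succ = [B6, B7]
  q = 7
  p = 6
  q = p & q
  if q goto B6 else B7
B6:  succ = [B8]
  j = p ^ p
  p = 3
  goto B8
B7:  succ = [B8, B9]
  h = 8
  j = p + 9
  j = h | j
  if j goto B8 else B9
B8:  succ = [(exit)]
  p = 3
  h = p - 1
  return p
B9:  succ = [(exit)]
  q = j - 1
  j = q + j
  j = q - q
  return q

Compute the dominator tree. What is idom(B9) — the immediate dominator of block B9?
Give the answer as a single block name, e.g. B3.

idom tree: B1←B0 B2←B0 B3←B1 B4←B2 B5←B4 B6←B0 B7←B2 B8←B0 B9←B2
Dom∩ at merges:
  B6: preds {B0,B5}: {B0} ∩ {B0,B2,B4,B5} = {B0}; idom=B0
  B7: preds {B2,B5}: {B0,B2} ∩ {B0,B2,B4,B5} = {B0,B2}; idom=B2
  B8: preds {B6,B7}: {B0,B6} ∩ {B0,B2,B7} = {B0}; idom=B0
  B9: preds {B2,B7}: {B0,B2} ∩ {B0,B2,B7} = {B0,B2}; idom=B2

idom(B9) = B2

Answer: B2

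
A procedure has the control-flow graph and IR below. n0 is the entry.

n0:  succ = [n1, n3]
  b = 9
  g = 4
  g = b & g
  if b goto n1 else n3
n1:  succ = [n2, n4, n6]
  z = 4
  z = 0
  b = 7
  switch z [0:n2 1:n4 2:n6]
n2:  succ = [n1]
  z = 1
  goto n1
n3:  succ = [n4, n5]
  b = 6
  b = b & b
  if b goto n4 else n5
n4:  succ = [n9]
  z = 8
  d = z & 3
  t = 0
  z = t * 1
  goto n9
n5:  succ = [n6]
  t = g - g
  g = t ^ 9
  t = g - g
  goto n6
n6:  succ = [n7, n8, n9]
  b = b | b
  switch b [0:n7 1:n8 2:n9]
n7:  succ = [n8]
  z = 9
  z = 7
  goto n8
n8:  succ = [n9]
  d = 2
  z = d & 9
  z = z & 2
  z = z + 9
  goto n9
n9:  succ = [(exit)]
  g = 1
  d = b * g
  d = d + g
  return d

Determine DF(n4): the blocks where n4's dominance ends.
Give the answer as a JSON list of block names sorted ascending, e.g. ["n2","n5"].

idom tree: n1←n0 n2←n1 n3←n0 n4←n0 n5←n3 n6←n0 n7←n6 n8←n6 n9←n0
Dom∩ at merges:
  n1: preds {n0,n2}: {n0} ∩ {n0,n1,n2} = {n0}; idom=n0
  n4: preds {n1,n3}: {n0,n1} ∩ {n0,n3} = {n0}; idom=n0
  n6: preds {n1,n5}: {n0,n1} ∩ {n0,n3,n5} = {n0}; idom=n0
  n8: preds {n6,n7}: {n0,n6} ∩ {n0,n6,n7} = {n0,n6}; idom=n6
  n9: preds {n4,n6,n8}: {n0,n4} ∩ {n0,n6} ∩ {n0,n6,n8} = {n0}; idom=n0

DF derivation:
  join n1 pred n0: · stop@n0
  join n1 pred n2: n2→n1 stop@n0
  join n4 pred n1: n1 stop@n0
  join n4 pred n3: n3 stop@n0
  join n6 pred n1: n1 stop@n0
  join n6 pred n5: n5→n3 stop@n0
  join n8 pred n6: · stop@n6
  join n8 pred n7: n7 stop@n6
  join n9 pred n4: n4 stop@n0
  join n9 pred n6: n6 stop@n0
  join n9 pred n8: n8→n6 stop@n0
  DF(n0)=∅
  DF(n1)={n1,n4,n6}
  DF(n2)={n1}
  DF(n3)={n4,n6}
  DF(n4)={n9}
  DF(n5)={n6}
  DF(n6)={n9}
  DF(n7)={n8}
  DF(n8)={n9}
  DF(n9)=∅

DF(n4) = ["n9"]

Answer: ["n9"]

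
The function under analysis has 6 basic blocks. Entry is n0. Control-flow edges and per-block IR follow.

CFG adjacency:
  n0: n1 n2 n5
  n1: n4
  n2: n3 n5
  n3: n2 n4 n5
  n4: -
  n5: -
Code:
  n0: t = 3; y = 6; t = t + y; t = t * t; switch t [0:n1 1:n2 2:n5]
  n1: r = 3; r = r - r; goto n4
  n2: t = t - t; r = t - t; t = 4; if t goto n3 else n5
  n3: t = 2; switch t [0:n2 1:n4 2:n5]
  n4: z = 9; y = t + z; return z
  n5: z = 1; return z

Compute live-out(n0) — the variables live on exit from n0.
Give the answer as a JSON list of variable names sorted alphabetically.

Answer: ["t"]

Analysis:
Per-block:
  n0: def={t,y} ue=∅
  n1: def={r} ue=∅
  n2: def={r,t} ue={t}
  n3: def={t} ue=∅
  n4: def={y,z} ue={t}
  n5: def={z} ue=∅

Live sets:
  n0 li=∅ lo={t}
  n1 li={t} lo={t}
  n2 li={t} lo=∅
  n3 li=∅ lo={t}
  n4 li={t} lo=∅
  n5 li=∅ lo=∅

live-out(n0) = ["t"]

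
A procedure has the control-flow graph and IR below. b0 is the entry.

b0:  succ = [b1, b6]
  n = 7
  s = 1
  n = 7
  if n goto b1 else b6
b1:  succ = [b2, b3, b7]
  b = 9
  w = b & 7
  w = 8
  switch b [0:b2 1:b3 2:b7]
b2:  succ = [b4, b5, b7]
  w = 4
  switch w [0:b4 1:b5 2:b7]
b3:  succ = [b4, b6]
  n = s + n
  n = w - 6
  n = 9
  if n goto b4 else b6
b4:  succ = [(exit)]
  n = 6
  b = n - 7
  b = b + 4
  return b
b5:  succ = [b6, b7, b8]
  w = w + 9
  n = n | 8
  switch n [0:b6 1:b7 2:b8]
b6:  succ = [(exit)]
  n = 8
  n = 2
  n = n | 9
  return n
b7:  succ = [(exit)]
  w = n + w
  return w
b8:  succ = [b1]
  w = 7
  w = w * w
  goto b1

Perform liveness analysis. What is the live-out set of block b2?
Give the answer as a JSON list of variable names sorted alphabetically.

Answer: ["n", "s", "w"]

Analysis:
Per-block:
  b0: {n,s} / ∅
  b1: {b,w} / ∅
  b2: {w} / ∅
  b3: {n} / {n,s,w}
  b4: {b,n} / ∅
  b5: {n,w} / {n,w}
  b6: {n} / ∅
  b7: {w} / {n,w}
  b8: {w} / ∅

Liveness:
  b0: in=∅ out={n,s}
  b1: in={n,s} out={n,s,w}
  b2: in={n,s} out={n,s,w}
  b3: in={n,s,w} out=∅
  b4: in=∅ out=∅
  b5: in={n,s,w} out={n,s,w}
  b6: in=∅ out=∅
  b7: in={n,w} out=∅
  b8: in={n,s} out={n,s}

live-out(b2) = ["n", "s", "w"]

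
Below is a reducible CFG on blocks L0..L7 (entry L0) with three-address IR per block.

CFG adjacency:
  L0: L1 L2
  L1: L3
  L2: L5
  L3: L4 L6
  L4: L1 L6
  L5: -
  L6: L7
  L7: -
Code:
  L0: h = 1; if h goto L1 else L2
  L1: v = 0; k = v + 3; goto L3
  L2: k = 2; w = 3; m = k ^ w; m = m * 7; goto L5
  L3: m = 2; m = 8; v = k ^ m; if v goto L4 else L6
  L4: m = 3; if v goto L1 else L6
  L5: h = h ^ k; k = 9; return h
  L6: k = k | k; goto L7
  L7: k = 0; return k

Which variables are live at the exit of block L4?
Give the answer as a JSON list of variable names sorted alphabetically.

Per-block:
  L0 def {h} use ∅
  L1 def {k,v} use ∅
  L2 def {k,m,w} use ∅
  L3 def {m,v} use {k}
  L4 def {m} use {v}
  L5 def {h,k} use {h,k}
  L6 def {k} use {k}
  L7 def {k} use ∅

Backward fixpoint:
  L0 li=∅ lo={h}
  L1 li=∅ lo={k}
  L2 li={h} lo={h,k}
  L3 li={k} lo={k,v}
  L4 li={k,v} lo={k}
  L5 li={h,k} lo=∅
  L6 li={k} lo=∅
  L7 li=∅ lo=∅

live-out(L4) = ["k"]

Answer: ["k"]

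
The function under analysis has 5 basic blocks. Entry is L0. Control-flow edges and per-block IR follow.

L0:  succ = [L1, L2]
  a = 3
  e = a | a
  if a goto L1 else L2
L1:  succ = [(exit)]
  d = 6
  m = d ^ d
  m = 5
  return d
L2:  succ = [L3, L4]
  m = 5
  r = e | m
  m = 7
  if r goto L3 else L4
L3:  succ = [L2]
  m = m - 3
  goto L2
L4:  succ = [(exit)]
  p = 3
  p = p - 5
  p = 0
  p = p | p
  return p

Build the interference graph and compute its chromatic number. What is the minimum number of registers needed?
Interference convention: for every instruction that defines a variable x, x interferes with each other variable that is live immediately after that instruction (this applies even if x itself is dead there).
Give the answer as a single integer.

Answer: 3

Working:
def/use:
  L0: {a,e} / ∅
  L1: {d,m} / ∅
  L2: {m,r} / {e}
  L3: {m} / {m}
  L4: {p} / ∅

Live sets:
  L0 li=∅ lo={e}
  L1 li=∅ lo=∅
  L2 li={e} lo={e,m}
  L3 li={e,m} lo={e}
  L4 li=∅ lo=∅

Interference:
  a↔{e}
  d↔{m}
  e↔{a,m,r}
  m↔{d,e,r}
  p↔∅
  r↔{e,m}

Registers:
  {e,m,r} pairwise interfere (3-clique) ⇒ χ ≥ 3
  3-colouring: c0={d,e,p}  c1={a,m}  c2={r}
  χ = 3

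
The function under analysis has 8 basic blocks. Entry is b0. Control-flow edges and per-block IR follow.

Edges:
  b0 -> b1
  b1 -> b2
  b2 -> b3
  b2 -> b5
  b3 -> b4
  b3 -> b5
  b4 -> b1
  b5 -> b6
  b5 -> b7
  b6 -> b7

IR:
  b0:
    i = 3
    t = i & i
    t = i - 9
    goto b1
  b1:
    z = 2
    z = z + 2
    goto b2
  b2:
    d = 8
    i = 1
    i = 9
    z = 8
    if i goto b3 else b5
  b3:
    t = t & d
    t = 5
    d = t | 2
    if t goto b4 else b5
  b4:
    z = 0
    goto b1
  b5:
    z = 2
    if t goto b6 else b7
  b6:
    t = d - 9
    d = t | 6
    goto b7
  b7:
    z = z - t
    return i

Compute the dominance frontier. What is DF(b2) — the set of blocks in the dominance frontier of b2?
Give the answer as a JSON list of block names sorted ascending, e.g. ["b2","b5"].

idom tree: b1←b0 b2←b1 b3←b2 b4←b3 b5←b2 b6←b5 b7←b5
Dom∩ at merges:
  b1: preds {b0,b4}: {b0} ∩ {b0,b1,b2,b3,b4} = {b0}; idom=b0
  b5: preds {b2,b3}: {b0,b1,b2} ∩ {b0,b1,b2,b3} = {b0,b1,b2}; idom=b2
  b7: preds {b5,b6}: {b0,b1,b2,b5} ∩ {b0,b1,b2,b5,b6} = {b0,b1,b2,b5}; idom=b5

DF derivation:
  join b1 pred b0: · stop@b0
  join b1 pred b4: b4→b3→b2→b1 stop@b0
  join b5 pred b2: · stop@b2
  join b5 pred b3: b3 stop@b2
  join b7 pred b5: · stop@b5
  join b7 pred b6: b6 stop@b5
  b0 → ∅
  b1 → {b1}
  b2 → {b1}
  b3 → {b1,b5}
  b4 → {b1}
  b5 → ∅
  b6 → {b7}
  b7 → ∅

DF(b2) = ["b1"]

Answer: ["b1"]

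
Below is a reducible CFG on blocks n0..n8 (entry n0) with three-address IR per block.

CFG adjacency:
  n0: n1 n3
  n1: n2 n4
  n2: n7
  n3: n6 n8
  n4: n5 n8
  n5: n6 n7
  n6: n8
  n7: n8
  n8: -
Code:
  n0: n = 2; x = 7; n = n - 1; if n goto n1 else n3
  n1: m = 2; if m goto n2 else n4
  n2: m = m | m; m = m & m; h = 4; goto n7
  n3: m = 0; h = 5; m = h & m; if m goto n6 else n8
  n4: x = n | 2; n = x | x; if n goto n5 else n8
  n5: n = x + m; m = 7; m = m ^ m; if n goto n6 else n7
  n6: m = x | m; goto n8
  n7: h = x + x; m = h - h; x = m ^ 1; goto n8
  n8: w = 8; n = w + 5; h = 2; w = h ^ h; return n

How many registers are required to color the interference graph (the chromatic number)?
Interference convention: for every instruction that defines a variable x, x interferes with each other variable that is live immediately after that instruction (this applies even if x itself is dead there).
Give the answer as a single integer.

def/use:
  n0 def {n,x} use ∅
  n1 def {m} use ∅
  n2 def {h,m} use {m}
  n3 def {h,m} use ∅
  n4 def {n,x} use {n}
  n5 def {m,n} use {m,x}
  n6 def {m} use {m,x}
  n7 def {h,m,x} use {x}
  n8 def {h,n,w} use ∅

Live sets:
  n0 li=∅ lo={n,x}
  n1 li={n,x} lo={m,n,x}
  n2 li={m,x} lo={x}
  n3 li={x} lo={m,x}
  n4 li={m,n} lo={m,x}
  n5 li={m,x} lo={m,x}
  n6 li={m,x} lo=∅
  n7 li={x} lo=∅
  n8 li=∅ lo=∅

Conflict graph:
  h↔{m,n,x}
  m↔{h,n,x}
  n↔{h,m,w,x}
  w↔{n}
  x↔{h,m,n}

Registers:
  {h,m,n,x} pairwise interfere (4-clique) ⇒ χ ≥ 4
  assign h→R1 m→R2 n→R0 w→R1 x→R3 — no edge inside a register ⇒ χ ≤ 4
  χ = 4

Answer: 4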